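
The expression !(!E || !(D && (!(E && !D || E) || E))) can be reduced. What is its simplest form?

!(!E || !(D && (!(E && !D || E) || E)))
= !(!E || !(D && (!E || E)))   [absorption]
= !(!E || !D)   [complement / identity]
= E && D   [De Morgan]

E && D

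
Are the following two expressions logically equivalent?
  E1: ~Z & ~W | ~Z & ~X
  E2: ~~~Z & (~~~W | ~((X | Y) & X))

E1: ~Z & ~W | ~Z & ~X
    = ~Z & (~W | ~X)   [distribution]
E2: ~~~Z & (~~~W | ~((X | Y) & X))
    = ~~~Z & (~~~W | ~X)   [absorption]
    = ~Z & (~~~W | ~X)   [double negation]
    = ~Z & (~W | ~X)   [double negation]
Both reduce to ~Z & (~W | ~X), so they are equivalent.

Yes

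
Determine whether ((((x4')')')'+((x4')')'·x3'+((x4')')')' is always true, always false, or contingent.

always false

((((x4')')')'+((x4')')'·x3'+((x4')')')'
= ((((x4')')')'+((x4')')')'   — absorption
= ((((x4')')')'+x4')'   — double negation
= ((x4')')'·x4   — De Morgan
= x4'·x4   — double negation
= 0   — complement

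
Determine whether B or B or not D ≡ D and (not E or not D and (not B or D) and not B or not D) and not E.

E1: B or B or not D
    = B or not D   — idempotence
E2: D and (not E or not D and (not B or D) and not B or not D) and not E
    = D and (not E or not D and not B or not D) and not E   — absorption
    = D and (not E or not D) and not E   — absorption
    = D and not E   — absorption
These differ: at B=1, D=0, E=1, E1 = 1 but E2 = 0.

No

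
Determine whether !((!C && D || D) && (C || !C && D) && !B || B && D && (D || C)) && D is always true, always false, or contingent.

always false

!((!C && D || D) && (C || !C && D) && !B || B && D && (D || C)) && D
= !((!C && D || D && C) && !B || B && D && (D || C)) && D   [distribution]
= !(D && !B || B && D && (D || C)) && D   [distribution]
= !(D && !B || B && D) && D   [absorption]
= !D && D   [distribution]
= false   [complement]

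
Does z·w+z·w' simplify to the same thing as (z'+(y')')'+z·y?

E1: z·w+z·w'
    = z   (distribution)
E2: (z'+(y')')'+z·y
    = z·y'+z·y   (De Morgan)
    = z   (distribution)
Both reduce to z, so they are equivalent.

Yes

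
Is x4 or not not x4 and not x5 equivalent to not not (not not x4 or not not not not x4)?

Yes

E1: x4 or not not x4 and not x5
    = x4 or x4 and not x5   [double negation]
    = x4   [absorption]
E2: not not (not not x4 or not not not not x4)
    = not not (not not x4 or not not x4)   [double negation]
    = not not x4 or not not x4   [double negation]
    = not not x4   [idempotence]
    = x4   [double negation]
Both reduce to x4, so they are equivalent.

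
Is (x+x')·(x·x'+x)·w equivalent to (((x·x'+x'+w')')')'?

Yes

E1: (x+x')·(x·x'+x)·w
    = (x·x'+x)·w   (complement / identity)
    = x·w   (complement / identity)
E2: (((x·x'+x'+w')')')'
    = (x·x'+x'+w')'   (double negation)
    = (x'+w')'   (complement / identity)
    = x·w   (De Morgan)
Both reduce to x·w, so they are equivalent.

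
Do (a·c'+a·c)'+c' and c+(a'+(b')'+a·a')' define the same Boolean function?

No

E1: (a·c'+a·c)'+c'
    = a'+c'   (distribution)
E2: c+(a'+(b')'+a·a')'
    = c+(a'+(b')')'   (complement / identity)
    = c+a·b'   (De Morgan)
These differ: at a=0, b=1, c=0, E1 = 1 but E2 = 0.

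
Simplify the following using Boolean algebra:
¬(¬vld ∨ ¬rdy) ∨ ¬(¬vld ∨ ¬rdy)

vld ∧ rdy

¬(¬vld ∨ ¬rdy) ∨ ¬(¬vld ∨ ¬rdy)
= ¬(¬vld ∨ ¬rdy)   [idempotence]
= vld ∧ rdy   [De Morgan]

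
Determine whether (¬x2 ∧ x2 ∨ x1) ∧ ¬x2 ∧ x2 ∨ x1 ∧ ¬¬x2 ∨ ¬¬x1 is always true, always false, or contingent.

contingent

(¬x2 ∧ x2 ∨ x1) ∧ ¬x2 ∧ x2 ∨ x1 ∧ ¬¬x2 ∨ ¬¬x1
= ¬x2 ∧ x2 ∨ x1 ∧ ¬¬x2 ∨ ¬¬x1   — absorption
= x1 ∧ ¬¬x2 ∨ ¬¬x1   — complement / identity
= x1 ∧ ¬¬x2 ∨ x1   — double negation
= x1 ∧ x2 ∨ x1   — double negation
= x1   — absorption
This depends on x1, so it is not a constant.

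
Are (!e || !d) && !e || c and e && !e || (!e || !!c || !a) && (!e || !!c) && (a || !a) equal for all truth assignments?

E1: (!e || !d) && !e || c
    = !e || c   — absorption
E2: e && !e || (!e || !!c || !a) && (!e || !!c) && (a || !a)
    = e && !e || (!e || !!c || !a) && (!e || !!c)   — complement / identity
    = e && !e || !e || !!c   — absorption
    = !e || !!c   — complement / identity
    = !e || c   — double negation
Both reduce to !e || c, so they are equivalent.

Yes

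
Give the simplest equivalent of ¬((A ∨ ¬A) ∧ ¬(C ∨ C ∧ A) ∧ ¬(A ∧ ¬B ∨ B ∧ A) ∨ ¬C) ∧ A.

¬((A ∨ ¬A) ∧ ¬(C ∨ C ∧ A) ∧ ¬(A ∧ ¬B ∨ B ∧ A) ∨ ¬C) ∧ A
= ¬((A ∨ ¬A) ∧ ¬(C ∨ C ∧ A) ∧ ¬A ∨ ¬C) ∧ A   (distribution)
= ¬(¬(C ∨ C ∧ A) ∧ ¬A ∨ ¬C) ∧ A   (complement / identity)
= ¬(¬C ∧ ¬A ∨ ¬C) ∧ A   (absorption)
= ¬¬C ∧ A   (absorption)
= C ∧ A   (double negation)

C ∧ A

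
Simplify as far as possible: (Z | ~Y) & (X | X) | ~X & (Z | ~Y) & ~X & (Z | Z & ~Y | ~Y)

Z | ~Y

(Z | ~Y) & (X | X) | ~X & (Z | ~Y) & ~X & (Z | Z & ~Y | ~Y)
= (Z | ~Y) & (X | X) | ~X & (Z | ~Y) & ~X & (Z | ~Y)   (absorption)
= (Z | ~Y) & X | ~X & (Z | ~Y) & ~X & (Z | ~Y)   (idempotence)
= (Z | ~Y) & X | ~X & (Z | ~Y)   (idempotence)
= Z | ~Y   (distribution)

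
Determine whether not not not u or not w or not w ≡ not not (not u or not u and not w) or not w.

Yes

E1: not not not u or not w or not w
    = not u or not w or not w   (double negation)
    = not u or not w   (idempotence)
E2: not not (not u or not u and not w) or not w
    = not not not u or not w   (absorption)
    = not u or not w   (double negation)
Both reduce to not u or not w, so they are equivalent.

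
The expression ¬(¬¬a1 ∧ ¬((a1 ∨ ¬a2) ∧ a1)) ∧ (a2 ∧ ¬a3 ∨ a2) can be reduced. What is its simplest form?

¬(¬¬a1 ∧ ¬((a1 ∨ ¬a2) ∧ a1)) ∧ (a2 ∧ ¬a3 ∨ a2)
= ¬(¬¬a1 ∧ ¬a1) ∧ (a2 ∧ ¬a3 ∨ a2)   — absorption
= ¬(¬¬a1 ∧ ¬a1) ∧ a2   — absorption
= (¬a1 ∨ a1) ∧ a2   — De Morgan
= a2   — complement / identity

a2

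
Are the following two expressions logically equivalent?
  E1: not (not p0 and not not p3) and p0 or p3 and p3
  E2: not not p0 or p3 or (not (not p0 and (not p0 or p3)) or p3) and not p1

Yes

E1: not (not p0 and not not p3) and p0 or p3 and p3
    = (p0 or not p3) and p0 or p3 and p3   — De Morgan
    = (p0 or not p3) and p0 or p3   — idempotence
    = p0 or p3   — absorption
E2: not not p0 or p3 or (not (not p0 and (not p0 or p3)) or p3) and not p1
    = not not p0 or p3 or (not not p0 or p3) and not p1   — absorption
    = not not p0 or p3   — absorption
    = p0 or p3   — double negation
Both reduce to p0 or p3, so they are equivalent.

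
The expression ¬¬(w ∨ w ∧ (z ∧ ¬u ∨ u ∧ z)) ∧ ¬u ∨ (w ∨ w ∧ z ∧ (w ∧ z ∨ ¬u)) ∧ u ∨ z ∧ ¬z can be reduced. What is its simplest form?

¬¬(w ∨ w ∧ (z ∧ ¬u ∨ u ∧ z)) ∧ ¬u ∨ (w ∨ w ∧ z ∧ (w ∧ z ∨ ¬u)) ∧ u ∨ z ∧ ¬z
= ¬¬(w ∨ w ∧ (z ∧ ¬u ∨ u ∧ z)) ∧ ¬u ∨ (w ∨ w ∧ z) ∧ u ∨ z ∧ ¬z   — absorption
= ¬¬(w ∨ w ∧ (z ∧ ¬u ∨ u ∧ z)) ∧ ¬u ∨ (w ∨ w ∧ z) ∧ u   — complement / identity
= ¬¬(w ∨ w ∧ z) ∧ ¬u ∨ (w ∨ w ∧ z) ∧ u   — distribution
= (w ∨ w ∧ z) ∧ ¬u ∨ (w ∨ w ∧ z) ∧ u   — double negation
= w ∨ w ∧ z   — distribution
= w   — absorption

w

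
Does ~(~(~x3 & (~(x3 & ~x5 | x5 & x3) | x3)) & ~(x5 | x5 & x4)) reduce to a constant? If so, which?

no

~(~(~x3 & (~(x3 & ~x5 | x5 & x3) | x3)) & ~(x5 | x5 & x4))
= ~(~(~x3 & (~(x3 & ~x5 | x5 & x3) | x3)) & ~x5)   (absorption)
= ~x3 & (~(x3 & ~x5 | x5 & x3) | x3) | x5   (De Morgan)
= ~x3 & (~x3 | x3) | x5   (distribution)
= ~x3 | x5   (complement / identity)
This depends on x3, x5, so it is not a constant.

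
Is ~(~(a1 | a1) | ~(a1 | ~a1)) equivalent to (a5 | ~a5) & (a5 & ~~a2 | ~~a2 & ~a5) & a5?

E1: ~(~(a1 | a1) | ~(a1 | ~a1))
    = (a1 | a1) & (a1 | ~a1)   — De Morgan
    = a1 | a1 & ~a1   — distribution
    = a1   — complement / identity
E2: (a5 | ~a5) & (a5 & ~~a2 | ~~a2 & ~a5) & a5
    = (a5 | ~a5) & ~~a2 & a5   — distribution
    = (a5 | ~a5) & a2 & a5   — double negation
    = a2 & a5   — complement / identity
These differ: at a1=1, a2=1, a5=0, E1 = 1 but E2 = 0.

No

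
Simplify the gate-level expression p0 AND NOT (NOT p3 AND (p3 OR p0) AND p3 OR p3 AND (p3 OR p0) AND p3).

p0 AND NOT (NOT p3 AND (p3 OR p0) AND p3 OR p3 AND (p3 OR p0) AND p3)
= p0 AND NOT ((p3 OR p0) AND p3)
= p0 AND NOT p3

p0 AND NOT p3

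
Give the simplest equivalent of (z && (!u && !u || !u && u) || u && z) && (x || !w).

z && (x || !w)

(z && (!u && !u || !u && u) || u && z) && (x || !w)
= (z && !u || u && z) && (x || !w)
= z && (x || !w)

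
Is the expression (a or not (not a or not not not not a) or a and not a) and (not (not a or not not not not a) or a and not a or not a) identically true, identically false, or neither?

identically false

(a or not (not a or not not not not a) or a and not a) and (not (not a or not not not not a) or a and not a or not a)
= a and not a or not (not a or not not not not a) or a and not a   (distribution)
= a and not a or not (not a or not not a) or a and not a   (double negation)
= a and not a or not (not a or not not a)   (complement / identity)
= a and not a or a and not a   (De Morgan)
= a and not a   (complement / identity)
= False   (complement)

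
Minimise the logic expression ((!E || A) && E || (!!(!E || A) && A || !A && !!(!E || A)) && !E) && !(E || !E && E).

((!E || A) && E || (!!(!E || A) && A || !A && !!(!E || A)) && !E) && !(E || !E && E)
= ((!E || A) && E || !!(!E || A) && !E) && !(E || !E && E)   (distribution)
= ((!E || A) && E || (!E || A) && !E) && !(E || !E && E)   (double negation)
= (!E || A) && !(E || !E && E)   (distribution)
= (!E || A) && !E   (complement / identity)
= !E   (absorption)

!E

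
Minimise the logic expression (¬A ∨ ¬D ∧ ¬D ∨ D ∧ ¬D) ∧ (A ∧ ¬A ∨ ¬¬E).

(¬A ∨ ¬D ∧ ¬D ∨ D ∧ ¬D) ∧ (A ∧ ¬A ∨ ¬¬E)
= (¬A ∨ ¬D ∧ ¬D ∨ D ∧ ¬D) ∧ ¬¬E   (complement / identity)
= (¬A ∨ ¬D) ∧ ¬¬E   (distribution)
= (¬A ∨ ¬D) ∧ E   (double negation)

(¬A ∨ ¬D) ∧ E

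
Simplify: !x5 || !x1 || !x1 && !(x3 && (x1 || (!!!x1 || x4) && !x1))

!x5 || !x1 || !x1 && !(x3 && (x1 || (!!!x1 || x4) && !x1))
= !x5 || !x1 || !x1 && !(x3 && (x1 || (!x1 || x4) && !x1))   — double negation
= !x5 || !x1 || !x1 && !(x3 && (x1 || !x1))   — absorption
= !x5 || !x1 || !x1 && !x3   — complement / identity
= !x5 || !x1   — absorption

!x5 || !x1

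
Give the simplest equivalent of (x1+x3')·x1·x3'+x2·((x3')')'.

(x1+x3')·x1·x3'+x2·((x3')')'
= (x1+x3')·x1·x3'+x2·x3'   — double negation
= x3'·((x1+x3')·x1+x2)   — distribution
= x3'·(x1+x2)   — absorption

x3'·(x1+x2)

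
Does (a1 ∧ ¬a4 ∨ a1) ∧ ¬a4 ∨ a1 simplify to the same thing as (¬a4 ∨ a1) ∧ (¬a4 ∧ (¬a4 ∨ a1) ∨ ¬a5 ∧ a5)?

No

E1: (a1 ∧ ¬a4 ∨ a1) ∧ ¬a4 ∨ a1
    = a1 ∧ ¬a4 ∨ a1
    = a1
E2: (¬a4 ∨ a1) ∧ (¬a4 ∧ (¬a4 ∨ a1) ∨ ¬a5 ∧ a5)
    = (¬a4 ∨ a1) ∧ (¬a4 ∨ ¬a5 ∧ a5)
    = (¬a4 ∨ a1) ∧ ¬a4
    = ¬a4
These differ: at a1=0, a4=0, a5=0, E1 = 0 but E2 = 1.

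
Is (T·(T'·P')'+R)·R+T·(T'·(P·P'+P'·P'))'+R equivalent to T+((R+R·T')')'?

Yes

E1: (T·(T'·P')'+R)·R+T·(T'·(P·P'+P'·P'))'+R
    = (T·(T'·P')'+R)·R+T·(T'·P')'+R   — distribution
    = T·(T'·P')'+R   — absorption
    = T·(T+P)+R   — De Morgan
    = T+R   — absorption
E2: T+((R+R·T')')'
    = T+R+R·T'   — double negation
    = T+R   — absorption
Both reduce to T+R, so they are equivalent.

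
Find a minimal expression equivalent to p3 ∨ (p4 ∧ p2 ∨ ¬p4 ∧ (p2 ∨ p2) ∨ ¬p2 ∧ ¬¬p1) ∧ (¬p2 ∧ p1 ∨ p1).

p3 ∨ p1

p3 ∨ (p4 ∧ p2 ∨ ¬p4 ∧ (p2 ∨ p2) ∨ ¬p2 ∧ ¬¬p1) ∧ (¬p2 ∧ p1 ∨ p1)
= p3 ∨ (p4 ∧ p2 ∨ ¬p4 ∧ p2 ∨ ¬p2 ∧ ¬¬p1) ∧ (¬p2 ∧ p1 ∨ p1)
= p3 ∨ (p2 ∨ ¬p2 ∧ ¬¬p1) ∧ (¬p2 ∧ p1 ∨ p1)
= p3 ∨ (p2 ∨ ¬p2 ∧ p1) ∧ (¬p2 ∧ p1 ∨ p1)
= p3 ∨ ¬p2 ∧ p1 ∨ p2 ∧ p1
= p3 ∨ p1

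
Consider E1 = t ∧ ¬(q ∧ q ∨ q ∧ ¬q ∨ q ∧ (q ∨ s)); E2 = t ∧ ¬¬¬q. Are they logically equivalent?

Yes

E1: t ∧ ¬(q ∧ q ∨ q ∧ ¬q ∨ q ∧ (q ∨ s))
    = t ∧ ¬(q ∧ q ∨ q ∧ ¬q ∨ q)   — absorption
    = t ∧ ¬(q ∨ q)   — distribution
    = t ∧ ¬q   — idempotence
E2: t ∧ ¬¬¬q
    = t ∧ ¬q   — double negation
Both reduce to t ∧ ¬q, so they are equivalent.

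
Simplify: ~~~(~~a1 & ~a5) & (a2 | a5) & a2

~~~(~~a1 & ~a5) & (a2 | a5) & a2
= ~(~~a1 & ~a5) & (a2 | a5) & a2   (double negation)
= ~(~~a1 & ~a5) & a2   (absorption)
= (~a1 | a5) & a2   (De Morgan)

(~a1 | a5) & a2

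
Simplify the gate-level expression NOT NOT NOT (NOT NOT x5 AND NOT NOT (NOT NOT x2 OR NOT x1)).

NOT x5 OR NOT x2 AND x1

NOT NOT NOT (NOT NOT x5 AND NOT NOT (NOT NOT x2 OR NOT x1))
= NOT NOT NOT (NOT NOT x5 AND NOT (NOT x2 AND x1))   — De Morgan
= NOT NOT (NOT x5 OR NOT x2 AND x1)   — De Morgan
= NOT x5 OR NOT x2 AND x1   — double negation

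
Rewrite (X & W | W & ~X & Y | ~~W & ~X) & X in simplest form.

(X & W | W & ~X & Y | ~~W & ~X) & X
= (X & W | W & ~X & Y | W & ~X) & X
= (X & W | W & ~X) & X
= W & X

W & X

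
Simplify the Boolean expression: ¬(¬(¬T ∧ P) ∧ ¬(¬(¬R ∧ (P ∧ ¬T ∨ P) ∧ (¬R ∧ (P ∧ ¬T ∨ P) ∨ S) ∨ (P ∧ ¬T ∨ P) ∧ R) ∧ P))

¬(¬(¬T ∧ P) ∧ ¬(¬(¬R ∧ (P ∧ ¬T ∨ P) ∧ (¬R ∧ (P ∧ ¬T ∨ P) ∨ S) ∨ (P ∧ ¬T ∨ P) ∧ R) ∧ P))
= ¬(¬(¬T ∧ P) ∧ ¬(¬(¬R ∧ (P ∧ ¬T ∨ P) ∨ (P ∧ ¬T ∨ P) ∧ R) ∧ P))   — absorption
= ¬(¬(¬T ∧ P) ∧ ¬(¬(P ∧ ¬T ∨ P) ∧ P))   — distribution
= ¬T ∧ P ∨ ¬(P ∧ ¬T ∨ P) ∧ P   — De Morgan
= ¬T ∧ P ∨ ¬P ∧ P   — absorption
= ¬T ∧ P   — complement / identity

¬T ∧ P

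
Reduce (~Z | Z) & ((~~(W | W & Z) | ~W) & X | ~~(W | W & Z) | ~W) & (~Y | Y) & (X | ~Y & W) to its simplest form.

(~Z | Z) & ((~~(W | W & Z) | ~W) & X | ~~(W | W & Z) | ~W) & (~Y | Y) & (X | ~Y & W)
= (~Z | Z) & (~~(W | W & Z) | ~W) & (~Y | Y) & (X | ~Y & W)   (absorption)
= (~Z | Z) & (~~(W | W & Z) | ~W) & (X | ~Y & W)   (complement / identity)
= (~Z | Z) & (W | W & Z | ~W) & (X | ~Y & W)   (double negation)
= (~Z | Z) & (W | ~W) & (X | ~Y & W)   (absorption)
= (W | ~W) & (X | ~Y & W)   (complement / identity)
= X | ~Y & W   (complement / identity)

X | ~Y & W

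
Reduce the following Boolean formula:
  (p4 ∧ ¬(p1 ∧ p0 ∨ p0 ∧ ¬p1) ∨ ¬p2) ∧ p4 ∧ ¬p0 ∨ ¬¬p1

p4 ∧ ¬p0 ∨ p1

(p4 ∧ ¬(p1 ∧ p0 ∨ p0 ∧ ¬p1) ∨ ¬p2) ∧ p4 ∧ ¬p0 ∨ ¬¬p1
= (p4 ∧ ¬p0 ∨ ¬p2) ∧ p4 ∧ ¬p0 ∨ ¬¬p1   [distribution]
= (p4 ∧ ¬p0 ∨ ¬p2) ∧ p4 ∧ ¬p0 ∨ p1   [double negation]
= p4 ∧ ¬p0 ∨ p1   [absorption]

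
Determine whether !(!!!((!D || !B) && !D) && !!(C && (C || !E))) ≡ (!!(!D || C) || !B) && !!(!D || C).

No

E1: !(!!!((!D || !B) && !D) && !!(C && (C || !E)))
    = !(!!!!D && !!(C && (C || !E)))   — absorption
    = !(!!!!D && !!C)   — absorption
    = !(!!D && !!C)   — double negation
    = !D || !C   — De Morgan
E2: (!!(!D || C) || !B) && !!(!D || C)
    = !!(!D || C)   — absorption
    = !D || C   — double negation
These differ: at B=1, C=1, D=1, E=0, E1 = 0 but E2 = 1.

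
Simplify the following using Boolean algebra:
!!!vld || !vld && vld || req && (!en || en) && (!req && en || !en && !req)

!!!vld || !vld && vld || req && (!en || en) && (!req && en || !en && !req)
= !!!vld || !vld && vld || req && (!req && en || !en && !req)   — complement / identity
= !!!vld || req && (!req && en || !en && !req)   — complement / identity
= !vld || req && (!req && en || !en && !req)   — double negation
= !vld || req && !req   — distribution
= !vld   — complement / identity

!vld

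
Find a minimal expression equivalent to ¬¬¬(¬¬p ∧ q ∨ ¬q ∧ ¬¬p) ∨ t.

¬¬¬(¬¬p ∧ q ∨ ¬q ∧ ¬¬p) ∨ t
= ¬¬¬¬¬p ∨ t   (distribution)
= ¬¬¬p ∨ t   (double negation)
= ¬p ∨ t   (double negation)

¬p ∨ t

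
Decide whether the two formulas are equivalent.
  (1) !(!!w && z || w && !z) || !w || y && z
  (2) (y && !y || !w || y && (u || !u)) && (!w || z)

E1: !(!!w && z || w && !z) || !w || y && z
    = !(w && z || w && !z) || !w || y && z   (double negation)
    = !w || !w || y && z   (distribution)
    = !w || y && z   (idempotence)
E2: (y && !y || !w || y && (u || !u)) && (!w || z)
    = (!w || y && (u || !u)) && (!w || z)   (complement / identity)
    = !w || y && (u || !u) && z   (distribution)
    = !w || y && z   (complement / identity)
Both reduce to !w || y && z, so they are equivalent.

Yes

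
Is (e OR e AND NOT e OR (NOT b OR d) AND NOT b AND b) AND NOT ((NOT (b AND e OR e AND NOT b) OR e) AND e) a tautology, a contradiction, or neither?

(e OR e AND NOT e OR (NOT b OR d) AND NOT b AND b) AND NOT ((NOT (b AND e OR e AND NOT b) OR e) AND e)
= (e OR e AND NOT e OR NOT b AND b) AND NOT ((NOT (b AND e OR e AND NOT b) OR e) AND e)   (absorption)
= (e OR e AND NOT e OR NOT b AND b) AND NOT ((NOT e OR e) AND e)   (distribution)
= (e OR e AND NOT e OR NOT b AND b) AND NOT e   (complement / identity)
= (e OR e AND NOT e) AND NOT e   (complement / identity)
= e AND NOT e   (complement / identity)
= FALSE   (complement)

contradiction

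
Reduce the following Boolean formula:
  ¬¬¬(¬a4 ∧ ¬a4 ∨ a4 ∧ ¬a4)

a4

¬¬¬(¬a4 ∧ ¬a4 ∨ a4 ∧ ¬a4)
= ¬¬¬¬a4   (distribution)
= ¬¬a4   (double negation)
= a4   (double negation)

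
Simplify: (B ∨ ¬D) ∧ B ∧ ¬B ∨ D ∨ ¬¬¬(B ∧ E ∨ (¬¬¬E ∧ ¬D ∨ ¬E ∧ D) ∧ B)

D ∨ ¬B

(B ∨ ¬D) ∧ B ∧ ¬B ∨ D ∨ ¬¬¬(B ∧ E ∨ (¬¬¬E ∧ ¬D ∨ ¬E ∧ D) ∧ B)
= (B ∨ ¬D) ∧ B ∧ ¬B ∨ D ∨ ¬¬¬(B ∧ E ∨ (¬E ∧ ¬D ∨ ¬E ∧ D) ∧ B)
= (B ∨ ¬D) ∧ B ∧ ¬B ∨ D ∨ ¬¬¬(B ∧ E ∨ ¬E ∧ B)
= B ∧ ¬B ∨ D ∨ ¬¬¬(B ∧ E ∨ ¬E ∧ B)
= D ∨ ¬¬¬(B ∧ E ∨ ¬E ∧ B)
= D ∨ ¬¬¬B
= D ∨ ¬B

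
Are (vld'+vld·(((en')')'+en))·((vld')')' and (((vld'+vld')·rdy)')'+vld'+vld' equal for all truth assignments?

Yes

E1: (vld'+vld·(((en')')'+en))·((vld')')'
    = (vld'+vld·(en'+en))·((vld')')'   — double negation
    = (vld'+vld)·((vld')')'   — complement / identity
    = ((vld')')'   — complement / identity
    = vld'   — double negation
E2: (((vld'+vld')·rdy)')'+vld'+vld'
    = (vld'+vld')·rdy+vld'+vld'   — double negation
    = vld'+vld'   — absorption
    = vld'   — idempotence
Both reduce to vld', so they are equivalent.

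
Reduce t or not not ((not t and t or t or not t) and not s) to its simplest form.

t or not s

t or not not ((not t and t or t or not t) and not s)
= t or not not ((t or not t) and not s)   [complement / identity]
= t or (t or not t) and not s   [double negation]
= t or not s   [complement / identity]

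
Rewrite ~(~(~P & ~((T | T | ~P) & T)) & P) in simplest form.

~P

~(~(~P & ~((T | T | ~P) & T)) & P)
= ~((P | (T | T | ~P) & T) & P)
= ~((P | (T | ~P) & T) & P)
= ~((P | T) & P)
= ~P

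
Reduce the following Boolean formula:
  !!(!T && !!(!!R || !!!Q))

!T && (R || !Q)

!!(!T && !!(!!R || !!!Q))
= !T && !!(!!R || !!!Q)
= !T && !(!R && !!Q)
= !T && (R || !Q)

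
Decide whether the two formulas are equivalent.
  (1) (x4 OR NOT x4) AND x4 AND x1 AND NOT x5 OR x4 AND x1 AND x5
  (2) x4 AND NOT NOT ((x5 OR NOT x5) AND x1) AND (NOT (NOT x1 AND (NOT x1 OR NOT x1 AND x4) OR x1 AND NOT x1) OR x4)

E1: (x4 OR NOT x4) AND x4 AND x1 AND NOT x5 OR x4 AND x1 AND x5
    = x4 AND x1 AND NOT x5 OR x4 AND x1 AND x5   [complement / identity]
    = x4 AND x1   [distribution]
E2: x4 AND NOT NOT ((x5 OR NOT x5) AND x1) AND (NOT (NOT x1 AND (NOT x1 OR NOT x1 AND x4) OR x1 AND NOT x1) OR x4)
    = x4 AND NOT NOT ((x5 OR NOT x5) AND x1) AND (NOT (NOT x1 AND NOT x1 OR x1 AND NOT x1) OR x4)   [absorption]
    = x4 AND NOT NOT ((x5 OR NOT x5) AND x1) AND (NOT NOT x1 OR x4)   [distribution]
    = x4 AND NOT NOT x1 AND (NOT NOT x1 OR x4)   [complement / identity]
    = x4 AND NOT NOT x1   [absorption]
    = x4 AND x1   [double negation]
Both reduce to x4 AND x1, so they are equivalent.

Yes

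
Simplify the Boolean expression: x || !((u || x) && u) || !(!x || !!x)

x || !u

x || !((u || x) && u) || !(!x || !!x)
= x || !u || !(!x || !!x)   [absorption]
= x || !u || x && !x   [De Morgan]
= x || !u   [complement / identity]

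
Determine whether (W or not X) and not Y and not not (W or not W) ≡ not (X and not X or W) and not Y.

No

E1: (W or not X) and not Y and not not (W or not W)
    = (W or not X) and not Y and (W or not W)   — double negation
    = (W or not X) and not Y   — complement / identity
E2: not (X and not X or W) and not Y
    = not W and not Y   — complement / identity
These differ: at W=1, X=0, Y=0, E1 = 1 but E2 = 0.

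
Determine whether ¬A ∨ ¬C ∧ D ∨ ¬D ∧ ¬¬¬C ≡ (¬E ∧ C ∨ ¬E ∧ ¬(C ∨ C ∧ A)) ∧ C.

No

E1: ¬A ∨ ¬C ∧ D ∨ ¬D ∧ ¬¬¬C
    = ¬A ∨ ¬C ∧ D ∨ ¬D ∧ ¬C
    = ¬A ∨ ¬C
E2: (¬E ∧ C ∨ ¬E ∧ ¬(C ∨ C ∧ A)) ∧ C
    = (¬E ∧ C ∨ ¬E ∧ ¬C) ∧ C
    = ¬E ∧ C
These differ: at A=0, C=0, D=0, E=0, E1 = 1 but E2 = 0.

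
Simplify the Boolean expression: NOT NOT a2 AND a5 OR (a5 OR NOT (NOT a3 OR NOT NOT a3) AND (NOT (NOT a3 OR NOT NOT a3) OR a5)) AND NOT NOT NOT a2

NOT NOT a2 AND a5 OR (a5 OR NOT (NOT a3 OR NOT NOT a3) AND (NOT (NOT a3 OR NOT NOT a3) OR a5)) AND NOT NOT NOT a2
= a2 AND a5 OR (a5 OR NOT (NOT a3 OR NOT NOT a3) AND (NOT (NOT a3 OR NOT NOT a3) OR a5)) AND NOT NOT NOT a2   [double negation]
= a2 AND a5 OR (a5 OR NOT (NOT a3 OR NOT NOT a3)) AND NOT NOT NOT a2   [absorption]
= a2 AND a5 OR (a5 OR a3 AND NOT a3) AND NOT NOT NOT a2   [De Morgan]
= a2 AND a5 OR (a5 OR a3 AND NOT a3) AND NOT a2   [double negation]
= a2 AND a5 OR a5 AND NOT a2   [complement / identity]
= a5   [distribution]

a5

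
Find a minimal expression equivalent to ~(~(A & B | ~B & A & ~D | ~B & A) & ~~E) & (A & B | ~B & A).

~(~(A & B | ~B & A & ~D | ~B & A) & ~~E) & (A & B | ~B & A)
= ~(~(A & B | ~B & A) & ~~E) & (A & B | ~B & A)   (absorption)
= (A & B | ~B & A | ~E) & (A & B | ~B & A)   (De Morgan)
= A & B | ~B & A   (absorption)
= A   (distribution)

A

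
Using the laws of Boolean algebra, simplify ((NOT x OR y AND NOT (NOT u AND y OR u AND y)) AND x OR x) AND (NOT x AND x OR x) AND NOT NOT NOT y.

x AND NOT y

((NOT x OR y AND NOT (NOT u AND y OR u AND y)) AND x OR x) AND (NOT x AND x OR x) AND NOT NOT NOT y
= ((NOT x OR y AND NOT y) AND x OR x) AND (NOT x AND x OR x) AND NOT NOT NOT y   (distribution)
= (NOT x AND x OR x) AND (NOT x AND x OR x) AND NOT NOT NOT y   (complement / identity)
= (x AND x OR NOT x AND x) AND NOT NOT NOT y   (distribution)
= x AND NOT NOT NOT y   (distribution)
= x AND NOT y   (double negation)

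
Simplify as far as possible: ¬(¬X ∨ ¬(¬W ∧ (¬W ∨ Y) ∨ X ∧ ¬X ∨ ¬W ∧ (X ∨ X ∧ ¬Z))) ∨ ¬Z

¬(¬X ∨ ¬(¬W ∧ (¬W ∨ Y) ∨ X ∧ ¬X ∨ ¬W ∧ (X ∨ X ∧ ¬Z))) ∨ ¬Z
= ¬(¬X ∨ ¬(¬W ∧ (¬W ∨ Y) ∨ X ∧ ¬X ∨ ¬W ∧ X)) ∨ ¬Z   [absorption]
= X ∧ (¬W ∧ (¬W ∨ Y) ∨ X ∧ ¬X ∨ ¬W ∧ X) ∨ ¬Z   [De Morgan]
= X ∧ (¬W ∨ X ∧ ¬X ∨ ¬W ∧ X) ∨ ¬Z   [absorption]
= X ∧ (¬W ∨ ¬W ∧ X) ∨ ¬Z   [complement / identity]
= X ∧ ¬W ∨ ¬Z   [absorption]

X ∧ ¬W ∨ ¬Z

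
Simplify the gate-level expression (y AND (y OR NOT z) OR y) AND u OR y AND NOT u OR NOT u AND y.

y

(y AND (y OR NOT z) OR y) AND u OR y AND NOT u OR NOT u AND y
= (y OR y) AND u OR y AND NOT u OR NOT u AND y   — absorption
= (y OR y) AND u OR (y OR y) AND NOT u   — distribution
= y OR y   — distribution
= y   — idempotence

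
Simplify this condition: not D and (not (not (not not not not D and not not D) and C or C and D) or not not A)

not D and (not (not (not not not not D and not not D) and C or C and D) or not not A)
= not D and (not (not (not not D and not not D) and C or C and D) or not not A)
= not D and (not (not not not D and C or C and D) or not not A)
= not D and (not (not D and C or C and D) or not not A)
= not D and (not C or not not A)
= not D and (not C or A)

not D and (not C or A)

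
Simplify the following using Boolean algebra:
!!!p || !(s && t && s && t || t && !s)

!!!p || !(s && t && s && t || t && !s)
= !!!p || !(s && t || t && !s)   (idempotence)
= !p || !(s && t || t && !s)   (double negation)
= !p || !t   (distribution)

!p || !t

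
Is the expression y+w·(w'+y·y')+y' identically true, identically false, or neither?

identically true

y+w·(w'+y·y')+y'
= y+w·w'+y'   (complement / identity)
= y+y'   (complement / identity)
= 1   (complement)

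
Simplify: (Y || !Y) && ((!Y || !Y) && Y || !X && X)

false

(Y || !Y) && ((!Y || !Y) && Y || !X && X)
= (Y || !Y) && (!Y && Y || !X && X)
= (Y || !Y) && !Y && Y
= !Y && Y
= false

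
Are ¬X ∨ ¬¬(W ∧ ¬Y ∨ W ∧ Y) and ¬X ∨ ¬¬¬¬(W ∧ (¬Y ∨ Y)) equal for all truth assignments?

E1: ¬X ∨ ¬¬(W ∧ ¬Y ∨ W ∧ Y)
    = ¬X ∨ ¬¬W   [distribution]
    = ¬X ∨ W   [double negation]
E2: ¬X ∨ ¬¬¬¬(W ∧ (¬Y ∨ Y))
    = ¬X ∨ ¬¬¬¬W   [complement / identity]
    = ¬X ∨ ¬¬W   [double negation]
    = ¬X ∨ W   [double negation]
Both reduce to ¬X ∨ W, so they are equivalent.

Yes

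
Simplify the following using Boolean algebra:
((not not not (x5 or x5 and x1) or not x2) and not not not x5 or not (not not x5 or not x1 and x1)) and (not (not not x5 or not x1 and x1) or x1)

not x5

((not not not (x5 or x5 and x1) or not x2) and not not not x5 or not (not not x5 or not x1 and x1)) and (not (not not x5 or not x1 and x1) or x1)
= ((not not not x5 or not x2) and not not not x5 or not (not not x5 or not x1 and x1)) and (not (not not x5 or not x1 and x1) or x1)   [absorption]
= not (not not x5 or not x1 and x1) or (not not not x5 or not x2) and not not not x5 and x1   [distribution]
= not not not x5 or (not not not x5 or not x2) and not not not x5 and x1   [complement / identity]
= not not not x5 or not not not x5 and x1   [absorption]
= not not not x5   [absorption]
= not x5   [double negation]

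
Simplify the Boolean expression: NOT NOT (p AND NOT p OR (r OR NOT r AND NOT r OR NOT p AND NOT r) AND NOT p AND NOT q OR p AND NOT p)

NOT NOT (p AND NOT p OR (r OR NOT r AND NOT r OR NOT p AND NOT r) AND NOT p AND NOT q OR p AND NOT p)
= NOT NOT (p AND NOT p OR (r OR NOT r AND NOT r OR NOT p AND NOT r) AND NOT p AND NOT q)   (complement / identity)
= NOT NOT (p AND NOT p OR (r OR NOT r AND (NOT r OR NOT p)) AND NOT p AND NOT q)   (distribution)
= NOT NOT (p AND NOT p OR (r OR NOT r) AND NOT p AND NOT q)   (absorption)
= NOT NOT (p AND NOT p OR NOT p AND NOT q)   (complement / identity)
= p AND NOT p OR NOT p AND NOT q   (double negation)
= NOT p AND NOT q   (complement / identity)

NOT p AND NOT q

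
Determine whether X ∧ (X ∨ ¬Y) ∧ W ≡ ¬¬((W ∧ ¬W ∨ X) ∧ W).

Yes

E1: X ∧ (X ∨ ¬Y) ∧ W
    = X ∧ W   (absorption)
E2: ¬¬((W ∧ ¬W ∨ X) ∧ W)
    = ¬¬(X ∧ W)   (complement / identity)
    = X ∧ W   (double negation)
Both reduce to X ∧ W, so they are equivalent.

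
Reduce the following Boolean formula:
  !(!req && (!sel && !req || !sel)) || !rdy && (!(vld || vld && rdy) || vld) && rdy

req || sel

!(!req && (!sel && !req || !sel)) || !rdy && (!(vld || vld && rdy) || vld) && rdy
= !(!req && !sel) || !rdy && (!(vld || vld && rdy) || vld) && rdy   [absorption]
= req || sel || !rdy && (!(vld || vld && rdy) || vld) && rdy   [De Morgan]
= req || sel || !rdy && (!vld || vld) && rdy   [absorption]
= req || sel || !rdy && rdy   [complement / identity]
= req || sel   [complement / identity]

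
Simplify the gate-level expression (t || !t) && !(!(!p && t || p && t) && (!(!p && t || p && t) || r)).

(t || !t) && !(!(!p && t || p && t) && (!(!p && t || p && t) || r))
= (t || !t) && !!(!p && t || p && t)   — absorption
= (t || !t) && !!t   — distribution
= !!t   — complement / identity
= t   — double negation

t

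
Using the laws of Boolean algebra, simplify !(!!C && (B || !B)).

!(!!C && (B || !B))
= !!!C   (complement / identity)
= !C   (double negation)

!C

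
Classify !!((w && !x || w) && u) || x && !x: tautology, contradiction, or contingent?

contingent

!!((w && !x || w) && u) || x && !x
= !!(w && u) || x && !x   — absorption
= !!(w && u)   — complement / identity
= w && u   — double negation
This depends on u, w, so it is not a constant.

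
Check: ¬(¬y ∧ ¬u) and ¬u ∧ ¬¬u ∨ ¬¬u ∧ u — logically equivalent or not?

No

E1: ¬(¬y ∧ ¬u)
    = y ∨ u
E2: ¬u ∧ ¬¬u ∨ ¬¬u ∧ u
    = ¬¬u
    = u
These differ: at u=0, y=1, E1 = 1 but E2 = 0.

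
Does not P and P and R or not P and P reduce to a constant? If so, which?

yes, False

not P and P and R or not P and P
= not P and P   — absorption
= False   — complement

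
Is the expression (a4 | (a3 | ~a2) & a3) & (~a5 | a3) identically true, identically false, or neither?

neither

(a4 | (a3 | ~a2) & a3) & (~a5 | a3)
= (a4 | a3) & (~a5 | a3)   — absorption
= a3 | a4 & ~a5   — distribution
This depends on a3, a4, a5, so it is not a constant.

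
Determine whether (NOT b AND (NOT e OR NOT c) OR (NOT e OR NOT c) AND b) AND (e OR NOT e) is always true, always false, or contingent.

(NOT b AND (NOT e OR NOT c) OR (NOT e OR NOT c) AND b) AND (e OR NOT e)
= (NOT e OR NOT c) AND (e OR NOT e)   — distribution
= NOT e OR NOT c   — complement / identity
This depends on c, e, so it is not a constant.

contingent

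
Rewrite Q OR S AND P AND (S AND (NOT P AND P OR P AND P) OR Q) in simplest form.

Q OR S AND P AND (S AND (NOT P AND P OR P AND P) OR Q)
= Q OR S AND P AND (S AND P OR Q)   — distribution
= Q OR S AND P   — absorption

Q OR S AND P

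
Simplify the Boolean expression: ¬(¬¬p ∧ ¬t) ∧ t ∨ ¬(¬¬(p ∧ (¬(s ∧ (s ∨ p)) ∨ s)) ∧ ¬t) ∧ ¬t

¬p ∨ t

¬(¬¬p ∧ ¬t) ∧ t ∨ ¬(¬¬(p ∧ (¬(s ∧ (s ∨ p)) ∨ s)) ∧ ¬t) ∧ ¬t
= ¬(¬¬p ∧ ¬t) ∧ t ∨ ¬(¬¬(p ∧ (¬s ∨ s)) ∧ ¬t) ∧ ¬t   [absorption]
= ¬(¬¬p ∧ ¬t) ∧ t ∨ ¬(¬¬p ∧ ¬t) ∧ ¬t   [complement / identity]
= ¬(¬¬p ∧ ¬t)   [distribution]
= ¬p ∨ t   [De Morgan]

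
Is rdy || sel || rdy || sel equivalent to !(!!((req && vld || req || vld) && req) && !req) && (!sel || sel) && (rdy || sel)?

E1: rdy || sel || rdy || sel
    = rdy || sel
E2: !(!!((req && vld || req || vld) && req) && !req) && (!sel || sel) && (rdy || sel)
    = !(!!((req || vld) && req) && !req) && (!sel || sel) && (rdy || sel)
    = !(!!req && !req) && (!sel || sel) && (rdy || sel)
    = (!req || req) && (!sel || sel) && (rdy || sel)
    = (!sel || sel) && (rdy || sel)
    = rdy || sel
Both reduce to rdy || sel, so they are equivalent.

Yes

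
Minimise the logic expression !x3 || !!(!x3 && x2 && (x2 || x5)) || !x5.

!x3 || !x5

!x3 || !!(!x3 && x2 && (x2 || x5)) || !x5
= !x3 || !!(!x3 && x2) || !x5
= !x3 || !x3 && x2 || !x5
= !x3 || !x5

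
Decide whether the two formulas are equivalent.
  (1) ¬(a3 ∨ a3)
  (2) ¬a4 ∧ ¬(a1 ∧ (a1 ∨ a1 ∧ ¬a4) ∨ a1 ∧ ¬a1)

E1: ¬(a3 ∨ a3)
    = ¬a3
E2: ¬a4 ∧ ¬(a1 ∧ (a1 ∨ a1 ∧ ¬a4) ∨ a1 ∧ ¬a1)
    = ¬a4 ∧ ¬(a1 ∧ a1 ∨ a1 ∧ ¬a1)
    = ¬a4 ∧ ¬a1
These differ: at a1=0, a3=0, a4=1, E1 = 1 but E2 = 0.

No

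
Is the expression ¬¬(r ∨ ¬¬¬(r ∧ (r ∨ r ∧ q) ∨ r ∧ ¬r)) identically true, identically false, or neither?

¬¬(r ∨ ¬¬¬(r ∧ (r ∨ r ∧ q) ∨ r ∧ ¬r))
= ¬¬(r ∨ ¬¬¬(r ∧ r ∨ r ∧ ¬r))   (absorption)
= ¬¬(r ∨ ¬¬¬r)   (distribution)
= ¬¬(r ∨ ¬r)   (double negation)
= r ∨ ¬r   (double negation)
= True   (complement)

identically true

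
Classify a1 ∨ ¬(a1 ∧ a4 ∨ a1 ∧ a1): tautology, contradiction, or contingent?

a1 ∨ ¬(a1 ∧ a4 ∨ a1 ∧ a1)
= a1 ∨ ¬(a1 ∧ a4 ∨ a1)   (idempotence)
= a1 ∨ ¬a1   (absorption)
= True   (complement)

tautology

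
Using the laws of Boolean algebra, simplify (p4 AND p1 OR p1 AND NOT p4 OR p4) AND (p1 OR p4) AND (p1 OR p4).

(p4 AND p1 OR p1 AND NOT p4 OR p4) AND (p1 OR p4) AND (p1 OR p4)
= (p1 OR p4) AND (p1 OR p4) AND (p1 OR p4)   — distribution
= (p1 OR p4) AND (p1 OR p4)   — idempotence
= p1 OR p4   — idempotence

p1 OR p4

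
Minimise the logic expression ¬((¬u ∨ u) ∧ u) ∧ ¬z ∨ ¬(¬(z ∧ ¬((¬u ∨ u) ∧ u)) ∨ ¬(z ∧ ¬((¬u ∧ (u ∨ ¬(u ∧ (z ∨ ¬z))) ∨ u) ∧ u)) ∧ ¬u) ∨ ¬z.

¬((¬u ∨ u) ∧ u) ∧ ¬z ∨ ¬(¬(z ∧ ¬((¬u ∨ u) ∧ u)) ∨ ¬(z ∧ ¬((¬u ∧ (u ∨ ¬(u ∧ (z ∨ ¬z))) ∨ u) ∧ u)) ∧ ¬u) ∨ ¬z
= ¬((¬u ∨ u) ∧ u) ∧ ¬z ∨ ¬(¬(z ∧ ¬((¬u ∨ u) ∧ u)) ∨ ¬(z ∧ ¬((¬u ∧ (u ∨ ¬u) ∨ u) ∧ u)) ∧ ¬u) ∨ ¬z   — complement / identity
= ¬((¬u ∨ u) ∧ u) ∧ ¬z ∨ ¬(¬(z ∧ ¬((¬u ∨ u) ∧ u)) ∨ ¬(z ∧ ¬((¬u ∨ u) ∧ u)) ∧ ¬u) ∨ ¬z   — complement / identity
= ¬((¬u ∨ u) ∧ u) ∧ ¬z ∨ ¬¬(z ∧ ¬((¬u ∨ u) ∧ u)) ∨ ¬z   — absorption
= ¬((¬u ∨ u) ∧ u) ∧ ¬z ∨ z ∧ ¬((¬u ∨ u) ∧ u) ∨ ¬z   — double negation
= ¬((¬u ∨ u) ∧ u) ∨ ¬z   — distribution
= ¬u ∨ ¬z   — complement / identity

¬u ∨ ¬z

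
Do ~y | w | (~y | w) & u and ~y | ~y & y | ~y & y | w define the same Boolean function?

E1: ~y | w | (~y | w) & u
    = ~y | w   — absorption
E2: ~y | ~y & y | ~y & y | w
    = ~y | ~y & y | w   — idempotence
    = ~y | w   — complement / identity
Both reduce to ~y | w, so they are equivalent.

Yes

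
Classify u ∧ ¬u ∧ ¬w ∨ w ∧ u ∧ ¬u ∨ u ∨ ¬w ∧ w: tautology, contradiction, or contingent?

contingent

u ∧ ¬u ∧ ¬w ∨ w ∧ u ∧ ¬u ∨ u ∨ ¬w ∧ w
= u ∧ ¬u ∧ ¬w ∨ w ∧ u ∧ ¬u ∨ u
= u ∧ ¬u ∨ u
= u
This depends on u, so it is not a constant.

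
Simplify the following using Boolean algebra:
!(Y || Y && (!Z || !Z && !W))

!(Y || Y && (!Z || !Z && !W))
= !(Y || Y && !Z)   [absorption]
= !Y   [absorption]

!Y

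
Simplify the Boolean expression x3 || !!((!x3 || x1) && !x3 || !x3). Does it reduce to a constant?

x3 || !!((!x3 || x1) && !x3 || !x3)
= x3 || !!(!x3 || !x3)
= x3 || !x3 || !x3
= x3 || !x3
= true

true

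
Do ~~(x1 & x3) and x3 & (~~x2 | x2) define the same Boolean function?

No

E1: ~~(x1 & x3)
    = x1 & x3   [double negation]
E2: x3 & (~~x2 | x2)
    = x3 & (x2 | x2)   [double negation]
    = x3 & x2   [idempotence]
These differ: at x1=0, x2=1, x3=1, E1 = 0 but E2 = 1.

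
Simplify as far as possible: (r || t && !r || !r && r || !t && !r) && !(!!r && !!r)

(r || t && !r || !r && r || !t && !r) && !(!!r && !!r)
= (r || t && !r || !t && !r) && !(!!r && !!r)   (complement / identity)
= (r || t && !r || !t && !r) && !!!r   (idempotence)
= (r || !r) && !!!r   (distribution)
= (r || !r) && !r   (double negation)
= !r   (complement / identity)

!r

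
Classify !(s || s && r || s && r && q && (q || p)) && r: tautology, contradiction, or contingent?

!(s || s && r || s && r && q && (q || p)) && r
= !(s || s && r || s && r && q) && r   (absorption)
= !(s || s && r) && r   (absorption)
= !s && r   (absorption)
This depends on r, s, so it is not a constant.

contingent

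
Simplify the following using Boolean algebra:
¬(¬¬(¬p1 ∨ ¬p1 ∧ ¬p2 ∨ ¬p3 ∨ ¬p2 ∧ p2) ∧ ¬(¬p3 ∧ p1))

¬(¬¬(¬p1 ∨ ¬p1 ∧ ¬p2 ∨ ¬p3 ∨ ¬p2 ∧ p2) ∧ ¬(¬p3 ∧ p1))
= ¬(¬¬(¬p1 ∨ ¬p3 ∨ ¬p2 ∧ p2) ∧ ¬(¬p3 ∧ p1))
= ¬(¬¬(¬p1 ∨ ¬p3) ∧ ¬(¬p3 ∧ p1))
= ¬(¬p1 ∨ ¬p3) ∨ ¬p3 ∧ p1
= p1 ∧ p3 ∨ ¬p3 ∧ p1
= (p3 ∨ ¬p3) ∧ p1
= p1

p1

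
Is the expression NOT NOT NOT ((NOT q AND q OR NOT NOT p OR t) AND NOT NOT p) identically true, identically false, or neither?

neither

NOT NOT NOT ((NOT q AND q OR NOT NOT p OR t) AND NOT NOT p)
= NOT NOT NOT ((NOT NOT p OR t) AND NOT NOT p)   (complement / identity)
= NOT NOT NOT NOT NOT p   (absorption)
= NOT NOT NOT p   (double negation)
= NOT p   (double negation)
This depends on p, so it is not a constant.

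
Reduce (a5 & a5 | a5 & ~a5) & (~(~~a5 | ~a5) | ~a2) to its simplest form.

a5 & ~a2

(a5 & a5 | a5 & ~a5) & (~(~~a5 | ~a5) | ~a2)
= a5 & (~(~~a5 | ~a5) | ~a2)   — distribution
= a5 & (~a5 & a5 | ~a2)   — De Morgan
= a5 & ~a2   — complement / identity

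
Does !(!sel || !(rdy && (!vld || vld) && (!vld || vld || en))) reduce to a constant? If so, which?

!(!sel || !(rdy && (!vld || vld) && (!vld || vld || en)))
= !(!sel || !(rdy && (!vld || vld)))   — absorption
= sel && rdy && (!vld || vld)   — De Morgan
= sel && rdy   — complement / identity
This depends on rdy, sel, so it is not a constant.

no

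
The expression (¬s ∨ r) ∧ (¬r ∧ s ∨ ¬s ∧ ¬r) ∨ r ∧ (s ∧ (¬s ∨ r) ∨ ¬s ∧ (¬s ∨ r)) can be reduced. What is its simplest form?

¬s ∨ r

(¬s ∨ r) ∧ (¬r ∧ s ∨ ¬s ∧ ¬r) ∨ r ∧ (s ∧ (¬s ∨ r) ∨ ¬s ∧ (¬s ∨ r))
= (¬s ∨ r) ∧ (¬r ∧ s ∨ ¬s ∧ ¬r) ∨ r ∧ (¬s ∨ r)   [distribution]
= (¬s ∨ r) ∧ ¬r ∨ r ∧ (¬s ∨ r)   [distribution]
= ¬s ∨ r   [distribution]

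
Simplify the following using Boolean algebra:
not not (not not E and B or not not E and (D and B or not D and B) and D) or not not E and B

not not (not not E and B or not not E and (D and B or not D and B) and D) or not not E and B
= not not E and B or not not E and (D and B or not D and B) and D or not not E and B   [double negation]
= not not E and B or not not E and B and D or not not E and B   [distribution]
= not not E and B or not not E and B   [absorption]
= not not E and B   [idempotence]
= E and B   [double negation]

E and B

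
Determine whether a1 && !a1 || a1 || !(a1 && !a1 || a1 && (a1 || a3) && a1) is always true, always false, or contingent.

always true

a1 && !a1 || a1 || !(a1 && !a1 || a1 && (a1 || a3) && a1)
= a1 && !a1 || a1 || !(a1 && !a1 || a1 && a1)
= a1 && !a1 || a1 || !a1
= a1 || !a1
= true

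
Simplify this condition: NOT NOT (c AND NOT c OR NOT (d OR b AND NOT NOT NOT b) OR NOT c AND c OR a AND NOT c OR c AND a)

NOT d OR a

NOT NOT (c AND NOT c OR NOT (d OR b AND NOT NOT NOT b) OR NOT c AND c OR a AND NOT c OR c AND a)
= NOT NOT (c AND NOT c OR NOT (d OR b AND NOT NOT NOT b) OR a AND NOT c OR c AND a)   — complement / identity
= NOT NOT (c AND NOT c OR NOT (d OR b AND NOT NOT NOT b) OR a)   — distribution
= NOT NOT (c AND NOT c OR NOT (d OR b AND NOT b) OR a)   — double negation
= c AND NOT c OR NOT (d OR b AND NOT b) OR a   — double negation
= NOT (d OR b AND NOT b) OR a   — complement / identity
= NOT d OR a   — complement / identity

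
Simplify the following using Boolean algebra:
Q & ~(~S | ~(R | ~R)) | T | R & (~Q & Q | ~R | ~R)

Q & ~(~S | ~(R | ~R)) | T | R & (~Q & Q | ~R | ~R)
= Q & S & (R | ~R) | T | R & (~Q & Q | ~R | ~R)
= Q & S | T | R & (~Q & Q | ~R | ~R)
= Q & S | T | R & (~R | ~R)
= Q & S | T | R & ~R
= Q & S | T

Q & S | T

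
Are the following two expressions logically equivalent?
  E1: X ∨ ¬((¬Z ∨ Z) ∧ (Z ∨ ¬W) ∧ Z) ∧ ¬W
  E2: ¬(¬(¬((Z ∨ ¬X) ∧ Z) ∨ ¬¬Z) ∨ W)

E1: X ∨ ¬((¬Z ∨ Z) ∧ (Z ∨ ¬W) ∧ Z) ∧ ¬W
    = X ∨ ¬((Z ∨ ¬W) ∧ Z) ∧ ¬W   — complement / identity
    = X ∨ ¬Z ∧ ¬W   — absorption
E2: ¬(¬(¬((Z ∨ ¬X) ∧ Z) ∨ ¬¬Z) ∨ W)
    = ¬(¬(¬Z ∨ ¬¬Z) ∨ W)   — absorption
    = ¬(Z ∧ ¬Z ∨ W)   — De Morgan
    = ¬W   — complement / identity
These differ: at W=1, X=1, Z=1, E1 = 1 but E2 = 0.

No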